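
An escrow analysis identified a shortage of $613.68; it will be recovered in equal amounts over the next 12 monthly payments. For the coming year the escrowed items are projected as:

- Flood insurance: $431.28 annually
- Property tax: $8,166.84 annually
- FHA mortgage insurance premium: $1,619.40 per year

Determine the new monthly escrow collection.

$902.60

Flood insurance — $431.28/yr
Property tax — $8,166.84/yr
FHA mortgage insurance premium — $1,619.40/yr
Annual escrow total = $431.28 + $8,166.84 + $1,619.40 = $10,217.52
Monthly = $10,217.52 ÷ 12 = $851.46
Shortage per month = $613.68 ÷ 12 = $51.14
New monthly escrow = $851.46 + $51.14 = $902.60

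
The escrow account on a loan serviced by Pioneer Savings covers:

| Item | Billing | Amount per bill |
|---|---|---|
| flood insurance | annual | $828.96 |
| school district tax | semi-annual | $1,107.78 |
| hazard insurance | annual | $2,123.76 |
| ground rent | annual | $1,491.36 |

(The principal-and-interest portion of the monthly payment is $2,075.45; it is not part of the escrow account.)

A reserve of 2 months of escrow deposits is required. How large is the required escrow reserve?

Flood insurance — $828.96 per year
School district tax — $1,107.78 × 2 = $2,215.56 per year
Hazard insurance — $2,123.76 per year
Ground rent — $1,491.36 per year
Total annual escrow = $6,659.64
Per month = $6,659.64 / 12 = $554.97
Reserve = 2 × $554.97 = $1,109.94

$1,109.94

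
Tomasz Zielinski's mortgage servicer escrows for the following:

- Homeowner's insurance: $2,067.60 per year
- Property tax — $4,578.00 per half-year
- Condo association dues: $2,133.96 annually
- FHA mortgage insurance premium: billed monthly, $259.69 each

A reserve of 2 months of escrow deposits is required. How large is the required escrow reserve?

$2,745.64

Homeowner's insurance — $2,067.60
Property tax — $4,578.00 × 2 = $9,156.00
Condo association dues — $2,133.96
FHA mortgage insurance premium — $259.69 × 12 = $3,116.28
Total annual escrow = $2,067.60 + $9,156.00 + $2,133.96 + $3,116.28 = $16,473.84
Per month = $16,473.84 ÷ 12 = $1,372.82
Cushion = 2 × $1,372.82 = $2,745.64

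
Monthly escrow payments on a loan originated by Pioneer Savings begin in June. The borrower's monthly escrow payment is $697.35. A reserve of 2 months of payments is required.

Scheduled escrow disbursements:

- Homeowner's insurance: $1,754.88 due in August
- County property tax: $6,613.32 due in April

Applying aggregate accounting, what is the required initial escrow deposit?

Cushion = 2 × $697.35 = $1,394.70
Trial balance (start $0, +$697.35 each month, − disbursements):
  Jun: +$697.35 → $697.35
  Jul: +$697.35 → $1,394.70
  Aug: +$697.35 − $1,754.88 → $337.17
  Sep: +$697.35 → $1,034.52
  Oct: +$697.35 → $1,731.87
  Nov: +$697.35 → $2,429.22
  Dec: +$697.35 → $3,126.57
  Jan: +$697.35 → $3,823.92
  Feb: +$697.35 → $4,521.27
  Mar: +$697.35 → $5,218.62
  Apr: +$697.35 − $6,613.32 → -$697.35
  May: +$697.35 → $0.00
Lowest trial balance = -$697.35 (Apr)
Initial deposit = cushion − low point = $1,394.70 − (-$697.35) = $2,092.05

$2,092.05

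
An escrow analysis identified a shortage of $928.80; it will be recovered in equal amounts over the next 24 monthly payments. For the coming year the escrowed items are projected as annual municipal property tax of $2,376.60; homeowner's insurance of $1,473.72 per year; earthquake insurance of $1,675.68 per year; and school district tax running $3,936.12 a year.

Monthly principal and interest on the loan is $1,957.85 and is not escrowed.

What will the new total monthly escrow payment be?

$827.21

Municipal property tax — $2,376.60
Homeowner's insurance — $1,473.72
Earthquake insurance — $1,675.68
School district tax — $3,936.12
Annual escrow total = $2,376.60 + $1,473.72 + $1,675.68 + $3,936.12 = $9,462.12
Monthly = $9,462.12 ÷ 12 = $788.51
Monthly shortage recovery: $928.80 ÷ 24 = $38.70
Adjusted monthly = $788.51 + $38.70 = $827.21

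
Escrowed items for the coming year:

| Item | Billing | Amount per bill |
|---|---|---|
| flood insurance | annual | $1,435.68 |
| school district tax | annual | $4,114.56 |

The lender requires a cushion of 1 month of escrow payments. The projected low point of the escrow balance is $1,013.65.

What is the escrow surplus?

$551.13

Flood insurance: $1,435.68 per year
School district tax: $4,114.56 per year
Total per year = $5,550.24
Monthly escrow = $5,550.24 ÷ 12 = $462.52
Cushion = 1 × $462.52 = $462.52
Surplus = $1,013.65 − $462.52 = $551.13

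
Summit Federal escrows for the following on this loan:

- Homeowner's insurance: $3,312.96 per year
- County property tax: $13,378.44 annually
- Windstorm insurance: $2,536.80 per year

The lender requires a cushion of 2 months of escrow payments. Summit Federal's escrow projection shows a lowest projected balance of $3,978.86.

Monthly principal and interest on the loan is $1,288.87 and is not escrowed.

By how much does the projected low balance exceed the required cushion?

Homeowner's insurance — $3,312.96 annually
County property tax — $13,378.44 annually
Windstorm insurance — $2,536.80 annually
Annual escrow total = $19,228.20
Monthly = $19,228.20 ÷ 12 = $1,602.35
Required reserve = 2 × $1,602.35 = $3,204.70
Excess over cushion: $3,978.86 − $3,204.70 = $774.16

$774.16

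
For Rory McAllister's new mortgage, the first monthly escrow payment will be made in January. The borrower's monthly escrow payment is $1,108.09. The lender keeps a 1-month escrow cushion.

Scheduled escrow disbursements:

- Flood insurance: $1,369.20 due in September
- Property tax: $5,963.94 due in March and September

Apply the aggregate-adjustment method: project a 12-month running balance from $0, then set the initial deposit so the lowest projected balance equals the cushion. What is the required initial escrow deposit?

Cushion = 1 × $1,108.09 = $1,108.09
Trial balance (start $0, +$1,108.09 each month, − disbursements):
  Jan: +$1,108.09 → $1,108.09
  Feb: +$1,108.09 → $2,216.18
  Mar: +$1,108.09 − $5,963.94 → -$2,639.67
  Apr: +$1,108.09 → -$1,531.58
  May: +$1,108.09 → -$423.49
  Jun: +$1,108.09 → $684.60
  Jul: +$1,108.09 → $1,792.69
  Aug: +$1,108.09 → $2,900.78
  Sep: +$1,108.09 − $7,333.14 → -$3,324.27
  Oct: +$1,108.09 → -$2,216.18
  Nov: +$1,108.09 → -$1,108.09
  Dec: +$1,108.09 → $0.00
Lowest trial balance = -$3,324.27 (Sep)
Initial deposit = cushion − low point = $1,108.09 − (-$3,324.27) = $4,432.36

$4,432.36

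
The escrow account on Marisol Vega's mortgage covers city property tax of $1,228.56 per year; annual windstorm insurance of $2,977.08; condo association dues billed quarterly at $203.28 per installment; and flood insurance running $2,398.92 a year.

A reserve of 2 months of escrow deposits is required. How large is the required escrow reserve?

City property tax = $1,228.56 per year
Windstorm insurance = $2,977.08 per year
Condo association dues = $203.28 × 4 = $813.12 per year
Flood insurance = $2,398.92 per year
Combined annual = $1,228.56 + $2,977.08 + $813.12 + $2,398.92 = $7,417.68
Monthly escrow = $7,417.68 / 12 = $618.14
Cushion = 2 × $618.14 = $1,236.28

$1,236.28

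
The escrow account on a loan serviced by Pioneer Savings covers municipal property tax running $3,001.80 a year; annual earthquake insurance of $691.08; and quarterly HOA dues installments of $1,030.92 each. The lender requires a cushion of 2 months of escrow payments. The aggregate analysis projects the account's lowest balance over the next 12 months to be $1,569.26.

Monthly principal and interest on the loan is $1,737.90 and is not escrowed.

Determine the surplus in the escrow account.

$266.50

Municipal property tax = $3,001.80
Earthquake insurance = $691.08
HOA dues = $1,030.92 × 4 = $4,123.68
Total per year = $3,001.80 + $691.08 + $4,123.68 = $7,816.56
Per month = $7,816.56 ÷ 12 = $651.38
Cushion = 2 × $651.38 = $1,302.76
Surplus = $1,569.26 − $1,302.76 = $266.50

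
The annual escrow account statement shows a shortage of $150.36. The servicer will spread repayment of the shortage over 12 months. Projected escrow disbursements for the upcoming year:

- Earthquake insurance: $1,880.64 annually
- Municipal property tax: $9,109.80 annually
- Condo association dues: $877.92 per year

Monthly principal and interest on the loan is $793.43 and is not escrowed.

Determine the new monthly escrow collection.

$1,001.56

Earthquake insurance: $1,880.64/yr
Municipal property tax: $9,109.80/yr
Condo association dues: $877.92/yr
Annual escrow total = $1,880.64 + $9,109.80 + $877.92 = $11,868.36
Base monthly escrow = $11,868.36 ÷ 12 = $989.03
Monthly shortage recovery: $150.36 ÷ 12 = $12.53
New monthly escrow = $989.03 + $12.53 = $1,001.56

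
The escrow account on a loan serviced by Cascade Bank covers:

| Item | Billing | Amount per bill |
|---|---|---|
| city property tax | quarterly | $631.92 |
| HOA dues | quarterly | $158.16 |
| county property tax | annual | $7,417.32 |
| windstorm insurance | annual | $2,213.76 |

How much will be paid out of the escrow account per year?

City property tax — $631.92 × 4 = $2,527.68/yr
HOA dues — $158.16 × 4 = $632.64/yr
County property tax — $7,417.32/yr
Windstorm insurance — $2,213.76/yr
Total annual escrow = $2,527.68 + $632.64 + $7,417.32 + $2,213.76 = $12,791.40

$12,791.40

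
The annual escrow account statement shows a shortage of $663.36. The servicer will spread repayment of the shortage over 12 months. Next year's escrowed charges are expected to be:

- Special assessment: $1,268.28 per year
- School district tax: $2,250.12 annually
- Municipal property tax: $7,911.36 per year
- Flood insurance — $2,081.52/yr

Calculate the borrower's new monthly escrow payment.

$1,181.22

Special assessment — $1,268.28/yr
School district tax — $2,250.12/yr
Municipal property tax — $7,911.36/yr
Flood insurance — $2,081.52/yr
Total per year = $1,268.28 + $2,250.12 + $7,911.36 + $2,081.52 = $13,511.28
Per month = $13,511.28 / 12 = $1,125.94
Shortage spread = $663.36 / 12 = $55.28/mo
Adjusted monthly = $1,125.94 + $55.28 = $1,181.22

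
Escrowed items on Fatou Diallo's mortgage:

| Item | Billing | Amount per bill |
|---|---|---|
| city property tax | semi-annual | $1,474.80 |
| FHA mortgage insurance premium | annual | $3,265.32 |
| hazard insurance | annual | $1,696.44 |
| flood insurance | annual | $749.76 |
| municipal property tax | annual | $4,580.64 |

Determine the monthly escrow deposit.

City property tax = $1,474.80 × 2 = $2,949.60
FHA mortgage insurance premium = $3,265.32
Hazard insurance = $1,696.44
Flood insurance = $749.76
Municipal property tax = $4,580.64
Annual escrow total = $13,241.76
Monthly = $13,241.76 ÷ 12 = $1,103.48

$1,103.48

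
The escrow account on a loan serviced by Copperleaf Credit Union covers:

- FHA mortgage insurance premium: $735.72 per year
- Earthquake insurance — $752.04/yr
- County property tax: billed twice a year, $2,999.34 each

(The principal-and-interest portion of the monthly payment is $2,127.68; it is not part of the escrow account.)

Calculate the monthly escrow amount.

$623.87

FHA mortgage insurance premium: $735.72
Earthquake insurance: $752.04
County property tax: $2,999.34 × 2 = $5,998.68
Yearly total = $7,486.44
Base monthly escrow = $7,486.44 / 12 = $623.87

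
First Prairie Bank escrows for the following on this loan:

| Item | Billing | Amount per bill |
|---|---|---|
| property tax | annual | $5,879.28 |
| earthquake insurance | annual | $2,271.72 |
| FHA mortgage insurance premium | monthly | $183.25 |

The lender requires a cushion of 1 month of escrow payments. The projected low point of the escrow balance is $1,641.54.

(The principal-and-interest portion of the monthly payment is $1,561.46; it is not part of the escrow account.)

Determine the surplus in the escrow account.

Property tax: $5,879.28 annually
Earthquake insurance: $2,271.72 annually
FHA mortgage insurance premium: $183.25 × 12 = $2,199.00 annually
Combined annual = $5,879.28 + $2,271.72 + $2,199.00 = $10,350.00
Monthly escrow = $10,350.00 ÷ 12 = $862.50
Required reserve = 1 × $862.50 = $862.50
Surplus = $1,641.54 − $862.50 = $779.04

$779.04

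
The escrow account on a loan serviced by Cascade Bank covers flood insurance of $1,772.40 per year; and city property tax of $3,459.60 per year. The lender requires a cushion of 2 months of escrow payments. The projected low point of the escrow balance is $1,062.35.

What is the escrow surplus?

Flood insurance = $1,772.40 annually
City property tax = $3,459.60 annually
Total annual escrow = $1,772.40 + $3,459.60 = $5,232.00
Per month = $5,232.00 / 12 = $436.00
Required cushion = 2 × $436.00 = $872.00
Surplus = $1,062.35 − $872.00 = $190.35

$190.35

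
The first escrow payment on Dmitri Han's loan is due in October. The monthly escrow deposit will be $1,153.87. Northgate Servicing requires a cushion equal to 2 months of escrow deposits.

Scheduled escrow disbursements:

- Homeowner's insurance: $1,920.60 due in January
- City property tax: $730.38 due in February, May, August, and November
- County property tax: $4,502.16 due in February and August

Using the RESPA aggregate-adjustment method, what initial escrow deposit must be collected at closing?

$4,421.91

Cushion = 2 × $1,153.87 = $2,307.74
Trial balance (start $0, +$1,153.87 each month, − disbursements):
  Oct: +$1,153.87 → $1,153.87
  Nov: +$1,153.87 − $730.38 → $1,577.36
  Dec: +$1,153.87 → $2,731.23
  Jan: +$1,153.87 − $1,920.60 → $1,964.50
  Feb: +$1,153.87 − $5,232.54 → -$2,114.17
  Mar: +$1,153.87 → -$960.30
  Apr: +$1,153.87 → $193.57
  May: +$1,153.87 − $730.38 → $617.06
  Jun: +$1,153.87 → $1,770.93
  Jul: +$1,153.87 → $2,924.80
  Aug: +$1,153.87 − $5,232.54 → -$1,153.87
  Sep: +$1,153.87 → $0.00
Lowest trial balance = -$2,114.17 (Feb)
Initial deposit = cushion − low point = $2,307.74 − (-$2,114.17) = $4,421.91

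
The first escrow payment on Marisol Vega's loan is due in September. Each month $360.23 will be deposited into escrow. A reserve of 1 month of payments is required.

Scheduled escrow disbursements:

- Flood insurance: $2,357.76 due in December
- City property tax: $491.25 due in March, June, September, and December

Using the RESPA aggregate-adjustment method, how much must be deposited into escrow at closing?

Cushion = 1 × $360.23 = $360.23
Trial balance (start $0, +$360.23 each month, − disbursements):
  Sep: +$360.23 − $491.25 → -$131.02
  Oct: +$360.23 → $229.21
  Nov: +$360.23 → $589.44
  Dec: +$360.23 − $2,849.01 → -$1,899.34
  Jan: +$360.23 → -$1,539.11
  Feb: +$360.23 → -$1,178.88
  Mar: +$360.23 − $491.25 → -$1,309.90
  Apr: +$360.23 → -$949.67
  May: +$360.23 → -$589.44
  Jun: +$360.23 − $491.25 → -$720.46
  Jul: +$360.23 → -$360.23
  Aug: +$360.23 → $0.00
Lowest trial balance = -$1,899.34 (Dec)
Initial deposit = cushion − low point = $360.23 − (-$1,899.34) = $2,259.57

$2,259.57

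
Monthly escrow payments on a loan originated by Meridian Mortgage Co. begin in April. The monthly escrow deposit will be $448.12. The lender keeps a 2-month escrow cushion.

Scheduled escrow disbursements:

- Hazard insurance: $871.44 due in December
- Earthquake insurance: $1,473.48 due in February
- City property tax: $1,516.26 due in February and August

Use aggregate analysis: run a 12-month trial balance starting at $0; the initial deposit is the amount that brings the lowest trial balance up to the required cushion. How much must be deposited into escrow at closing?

$1,344.36

Cushion = 2 × $448.12 = $896.24
Trial balance (start $0, +$448.12 each month, − disbursements):
  Apr: +$448.12 → $448.12
  May: +$448.12 → $896.24
  Jun: +$448.12 → $1,344.36
  Jul: +$448.12 → $1,792.48
  Aug: +$448.12 − $1,516.26 → $724.34
  Sep: +$448.12 → $1,172.46
  Oct: +$448.12 → $1,620.58
  Nov: +$448.12 → $2,068.70
  Dec: +$448.12 − $871.44 → $1,645.38
  Jan: +$448.12 → $2,093.50
  Feb: +$448.12 − $2,989.74 → -$448.12
  Mar: +$448.12 → $0.00
Lowest trial balance = -$448.12 (Feb)
Initial deposit = cushion − low point = $896.24 − (-$448.12) = $1,344.36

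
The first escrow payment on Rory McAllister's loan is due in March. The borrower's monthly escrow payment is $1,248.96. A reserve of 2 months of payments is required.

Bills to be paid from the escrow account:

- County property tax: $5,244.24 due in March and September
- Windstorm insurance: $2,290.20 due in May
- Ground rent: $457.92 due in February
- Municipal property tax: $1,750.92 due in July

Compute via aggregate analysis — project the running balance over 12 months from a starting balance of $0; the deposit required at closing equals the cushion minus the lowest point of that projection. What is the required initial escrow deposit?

$8,284.80

Cushion = 2 × $1,248.96 = $2,497.92
Trial balance (start $0, +$1,248.96 each month, − disbursements):
  Mar: +$1,248.96 − $5,244.24 → -$3,995.28
  Apr: +$1,248.96 → -$2,746.32
  May: +$1,248.96 − $2,290.20 → -$3,787.56
  Jun: +$1,248.96 → -$2,538.60
  Jul: +$1,248.96 − $1,750.92 → -$3,040.56
  Aug: +$1,248.96 → -$1,791.60
  Sep: +$1,248.96 − $5,244.24 → -$5,786.88
  Oct: +$1,248.96 → -$4,537.92
  Nov: +$1,248.96 → -$3,288.96
  Dec: +$1,248.96 → -$2,040.00
  Jan: +$1,248.96 → -$791.04
  Feb: +$1,248.96 − $457.92 → $0.00
Lowest trial balance = -$5,786.88 (Sep)
Initial deposit = cushion − low point = $2,497.92 − (-$5,786.88) = $8,284.80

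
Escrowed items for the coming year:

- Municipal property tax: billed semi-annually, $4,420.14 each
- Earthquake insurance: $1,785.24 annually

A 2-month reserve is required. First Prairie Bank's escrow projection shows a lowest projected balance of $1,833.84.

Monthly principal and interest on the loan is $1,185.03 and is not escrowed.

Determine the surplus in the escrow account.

$62.92

Municipal property tax = $4,420.14 × 2 = $8,840.28/yr
Earthquake insurance = $1,785.24/yr
Combined annual = $8,840.28 + $1,785.24 = $10,625.52
Monthly escrow = $10,625.52 / 12 = $885.46
Cushion = 2 × $885.46 = $1,770.92
Excess over cushion: $1,833.84 − $1,770.92 = $62.92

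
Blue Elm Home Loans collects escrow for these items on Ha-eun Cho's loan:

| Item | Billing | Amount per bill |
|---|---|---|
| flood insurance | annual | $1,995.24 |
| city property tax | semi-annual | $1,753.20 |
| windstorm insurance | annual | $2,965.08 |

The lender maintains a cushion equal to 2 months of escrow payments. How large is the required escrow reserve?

$1,411.12

Flood insurance = $1,995.24 annually
City property tax = $1,753.20 × 2 = $3,506.40 annually
Windstorm insurance = $2,965.08 annually
Combined annual = $1,995.24 + $3,506.40 + $2,965.08 = $8,466.72
Monthly escrow = $8,466.72 ÷ 12 = $705.56
Cushion = 2 × $705.56 = $1,411.12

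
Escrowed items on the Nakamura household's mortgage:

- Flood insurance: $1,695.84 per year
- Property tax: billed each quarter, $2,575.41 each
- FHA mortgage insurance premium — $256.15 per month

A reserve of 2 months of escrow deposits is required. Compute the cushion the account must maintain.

$2,511.88

Flood insurance: $1,695.84/yr
Property tax: $2,575.41 × 4 = $10,301.64/yr
FHA mortgage insurance premium: $256.15 × 12 = $3,073.80/yr
Total annual escrow = $15,071.28
Monthly escrow = $15,071.28 ÷ 12 = $1,255.94
Reserve = 2 × $1,255.94 = $2,511.88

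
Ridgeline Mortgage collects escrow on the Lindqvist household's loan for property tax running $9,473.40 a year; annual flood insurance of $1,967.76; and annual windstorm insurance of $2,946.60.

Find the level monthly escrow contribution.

Property tax — $9,473.40 per year
Flood insurance — $1,967.76 per year
Windstorm insurance — $2,946.60 per year
Combined annual = $9,473.40 + $1,967.76 + $2,946.60 = $14,387.76
Per month = $14,387.76 ÷ 12 = $1,198.98

$1,198.98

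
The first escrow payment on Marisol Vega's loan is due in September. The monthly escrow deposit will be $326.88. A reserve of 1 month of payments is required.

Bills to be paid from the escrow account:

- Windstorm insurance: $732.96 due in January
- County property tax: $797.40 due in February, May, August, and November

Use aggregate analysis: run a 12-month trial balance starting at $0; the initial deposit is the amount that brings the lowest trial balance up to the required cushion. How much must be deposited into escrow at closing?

Cushion = 1 × $326.88 = $326.88
Trial balance (start $0, +$326.88 each month, − disbursements):
  Sep: +$326.88 → $326.88
  Oct: +$326.88 → $653.76
  Nov: +$326.88 − $797.40 → $183.24
  Dec: +$326.88 → $510.12
  Jan: +$326.88 − $732.96 → $104.04
  Feb: +$326.88 − $797.40 → -$366.48
  Mar: +$326.88 → -$39.60
  Apr: +$326.88 → $287.28
  May: +$326.88 − $797.40 → -$183.24
  Jun: +$326.88 → $143.64
  Jul: +$326.88 → $470.52
  Aug: +$326.88 − $797.40 → $0.00
Lowest trial balance = -$366.48 (Feb)
Initial deposit = cushion − low point = $326.88 − (-$366.48) = $693.36

$693.36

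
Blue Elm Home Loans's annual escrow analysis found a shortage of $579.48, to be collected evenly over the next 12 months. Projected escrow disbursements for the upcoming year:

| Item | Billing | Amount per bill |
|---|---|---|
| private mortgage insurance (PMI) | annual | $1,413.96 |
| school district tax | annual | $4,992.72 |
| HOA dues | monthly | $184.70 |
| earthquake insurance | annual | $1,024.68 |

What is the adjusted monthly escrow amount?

$852.27

Private mortgage insurance (PMI): $1,413.96/yr
School district tax: $4,992.72/yr
HOA dues: $184.70 × 12 = $2,216.40/yr
Earthquake insurance: $1,024.68/yr
Total per year = $1,413.96 + $4,992.72 + $2,216.40 + $1,024.68 = $9,647.76
Monthly = $9,647.76 / 12 = $803.98
Shortage spread = $579.48 ÷ 12 = $48.29/mo
New monthly escrow = $803.98 + $48.29 = $852.27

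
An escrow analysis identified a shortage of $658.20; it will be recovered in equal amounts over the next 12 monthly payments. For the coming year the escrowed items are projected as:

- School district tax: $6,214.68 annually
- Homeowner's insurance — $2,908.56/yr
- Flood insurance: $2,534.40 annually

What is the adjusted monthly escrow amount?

School district tax: $6,214.68 annually
Homeowner's insurance: $2,908.56 annually
Flood insurance: $2,534.40 annually
Annual escrow total = $6,214.68 + $2,908.56 + $2,534.40 = $11,657.64
Per month = $11,657.64 ÷ 12 = $971.47
Shortage spread = $658.20 / 12 = $54.85/mo
Adjusted monthly = $971.47 + $54.85 = $1,026.32

$1,026.32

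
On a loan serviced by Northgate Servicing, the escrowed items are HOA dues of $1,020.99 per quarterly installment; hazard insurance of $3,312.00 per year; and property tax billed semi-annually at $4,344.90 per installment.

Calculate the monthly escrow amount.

HOA dues — $1,020.99 × 4 = $4,083.96 per year
Hazard insurance — $3,312.00 per year
Property tax — $4,344.90 × 2 = $8,689.80 per year
Combined annual = $16,085.76
Per month = $16,085.76 ÷ 12 = $1,340.48

$1,340.48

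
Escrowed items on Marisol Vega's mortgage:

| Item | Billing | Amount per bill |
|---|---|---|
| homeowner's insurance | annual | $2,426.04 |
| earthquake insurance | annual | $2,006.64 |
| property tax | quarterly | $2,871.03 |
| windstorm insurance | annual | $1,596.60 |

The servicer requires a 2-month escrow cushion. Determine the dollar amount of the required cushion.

$2,918.90

Homeowner's insurance: $2,426.04
Earthquake insurance: $2,006.64
Property tax: $2,871.03 × 4 = $11,484.12
Windstorm insurance: $1,596.60
Total per year = $2,426.04 + $2,006.64 + $11,484.12 + $1,596.60 = $17,513.40
Monthly escrow = $17,513.40 / 12 = $1,459.45
Cushion = 2 × $1,459.45 = $2,918.90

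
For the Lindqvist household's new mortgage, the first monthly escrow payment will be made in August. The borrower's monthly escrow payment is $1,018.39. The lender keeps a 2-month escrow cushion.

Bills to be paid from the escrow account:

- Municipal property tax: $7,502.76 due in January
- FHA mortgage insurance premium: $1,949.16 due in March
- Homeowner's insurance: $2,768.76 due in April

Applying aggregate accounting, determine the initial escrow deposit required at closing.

$5,091.95

Cushion = 2 × $1,018.39 = $2,036.78
Trial balance (start $0, +$1,018.39 each month, − disbursements):
  Aug: +$1,018.39 → $1,018.39
  Sep: +$1,018.39 → $2,036.78
  Oct: +$1,018.39 → $3,055.17
  Nov: +$1,018.39 → $4,073.56
  Dec: +$1,018.39 → $5,091.95
  Jan: +$1,018.39 − $7,502.76 → -$1,392.42
  Feb: +$1,018.39 → -$374.03
  Mar: +$1,018.39 − $1,949.16 → -$1,304.80
  Apr: +$1,018.39 − $2,768.76 → -$3,055.17
  May: +$1,018.39 → -$2,036.78
  Jun: +$1,018.39 → -$1,018.39
  Jul: +$1,018.39 → $0.00
Lowest trial balance = -$3,055.17 (Apr)
Initial deposit = cushion − low point = $2,036.78 − (-$3,055.17) = $5,091.95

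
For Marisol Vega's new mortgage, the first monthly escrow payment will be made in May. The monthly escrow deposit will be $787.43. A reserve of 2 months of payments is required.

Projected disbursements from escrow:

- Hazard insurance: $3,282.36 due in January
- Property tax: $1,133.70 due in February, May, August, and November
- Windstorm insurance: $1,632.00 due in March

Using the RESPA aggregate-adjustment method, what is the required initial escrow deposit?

Cushion = 2 × $787.43 = $1,574.86
Trial balance (start $0, +$787.43 each month, − disbursements):
  May: +$787.43 − $1,133.70 → -$346.27
  Jun: +$787.43 → $441.16
  Jul: +$787.43 → $1,228.59
  Aug: +$787.43 − $1,133.70 → $882.32
  Sep: +$787.43 → $1,669.75
  Oct: +$787.43 → $2,457.18
  Nov: +$787.43 − $1,133.70 → $2,110.91
  Dec: +$787.43 → $2,898.34
  Jan: +$787.43 − $3,282.36 → $403.41
  Feb: +$787.43 − $1,133.70 → $57.14
  Mar: +$787.43 − $1,632.00 → -$787.43
  Apr: +$787.43 → $0.00
Lowest trial balance = -$787.43 (Mar)
Initial deposit = cushion − low point = $1,574.86 − (-$787.43) = $2,362.29

$2,362.29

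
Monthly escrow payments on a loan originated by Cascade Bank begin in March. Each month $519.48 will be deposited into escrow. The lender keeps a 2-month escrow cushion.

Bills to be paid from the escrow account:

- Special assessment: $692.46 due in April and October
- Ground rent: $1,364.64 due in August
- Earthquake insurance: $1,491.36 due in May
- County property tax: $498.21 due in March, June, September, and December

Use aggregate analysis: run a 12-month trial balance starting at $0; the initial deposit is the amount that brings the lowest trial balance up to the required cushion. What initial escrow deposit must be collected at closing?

$2,618.67

Cushion = 2 × $519.48 = $1,038.96
Trial balance (start $0, +$519.48 each month, − disbursements):
  Mar: +$519.48 − $498.21 → $21.27
  Apr: +$519.48 − $692.46 → -$151.71
  May: +$519.48 − $1,491.36 → -$1,123.59
  Jun: +$519.48 − $498.21 → -$1,102.32
  Jul: +$519.48 → -$582.84
  Aug: +$519.48 − $1,364.64 → -$1,428.00
  Sep: +$519.48 − $498.21 → -$1,406.73
  Oct: +$519.48 − $692.46 → -$1,579.71
  Nov: +$519.48 → -$1,060.23
  Dec: +$519.48 − $498.21 → -$1,038.96
  Jan: +$519.48 → -$519.48
  Feb: +$519.48 → $0.00
Lowest trial balance = -$1,579.71 (Oct)
Initial deposit = cushion − low point = $1,038.96 − (-$1,579.71) = $2,618.67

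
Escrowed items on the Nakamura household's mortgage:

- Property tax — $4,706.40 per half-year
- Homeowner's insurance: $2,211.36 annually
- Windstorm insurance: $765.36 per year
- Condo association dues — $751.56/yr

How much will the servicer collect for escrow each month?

$1,095.09

Property tax — $4,706.40 × 2 = $9,412.80 annually
Homeowner's insurance — $2,211.36 annually
Windstorm insurance — $765.36 annually
Condo association dues — $751.56 annually
Yearly total = $9,412.80 + $2,211.36 + $765.36 + $751.56 = $13,141.08
Base monthly escrow = $13,141.08 ÷ 12 = $1,095.09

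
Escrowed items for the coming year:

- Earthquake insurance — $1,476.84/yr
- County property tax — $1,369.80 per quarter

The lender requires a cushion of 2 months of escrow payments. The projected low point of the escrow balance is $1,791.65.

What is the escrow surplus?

$632.31

Earthquake insurance = $1,476.84 annually
County property tax = $1,369.80 × 4 = $5,479.20 annually
Total per year = $6,956.04
Monthly escrow = $6,956.04 ÷ 12 = $579.67
Required reserve = 2 × $579.67 = $1,159.34
Surplus = $1,791.65 − $1,159.34 = $632.31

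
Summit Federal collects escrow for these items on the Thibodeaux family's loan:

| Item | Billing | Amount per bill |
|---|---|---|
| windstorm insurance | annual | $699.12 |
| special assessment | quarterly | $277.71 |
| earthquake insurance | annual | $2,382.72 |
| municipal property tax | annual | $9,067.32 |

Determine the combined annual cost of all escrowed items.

$13,260.00

Windstorm insurance — $699.12/yr
Special assessment — $277.71 × 4 = $1,110.84/yr
Earthquake insurance — $2,382.72/yr
Municipal property tax — $9,067.32/yr
Annual escrow total = $13,260.00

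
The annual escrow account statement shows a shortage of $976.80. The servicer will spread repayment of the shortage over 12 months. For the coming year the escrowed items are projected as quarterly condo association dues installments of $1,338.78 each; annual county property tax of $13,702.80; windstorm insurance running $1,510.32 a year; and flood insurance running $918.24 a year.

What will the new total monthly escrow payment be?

$1,871.94

Condo association dues = $1,338.78 × 4 = $5,355.12
County property tax = $13,702.80
Windstorm insurance = $1,510.32
Flood insurance = $918.24
Total annual escrow = $5,355.12 + $13,702.80 + $1,510.32 + $918.24 = $21,486.48
Monthly escrow = $21,486.48 / 12 = $1,790.54
Monthly shortage recovery: $976.80 / 12 = $81.40
New monthly escrow = $1,790.54 + $81.40 = $1,871.94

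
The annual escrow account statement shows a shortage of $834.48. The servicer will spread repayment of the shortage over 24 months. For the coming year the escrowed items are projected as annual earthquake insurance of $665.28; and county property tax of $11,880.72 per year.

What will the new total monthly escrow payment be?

$1,080.27

Earthquake insurance: $665.28 annually
County property tax: $11,880.72 annually
Combined annual = $665.28 + $11,880.72 = $12,546.00
Base monthly escrow = $12,546.00 / 12 = $1,045.50
Monthly shortage recovery: $834.48 ÷ 24 = $34.77
New monthly escrow = $1,045.50 + $34.77 = $1,080.27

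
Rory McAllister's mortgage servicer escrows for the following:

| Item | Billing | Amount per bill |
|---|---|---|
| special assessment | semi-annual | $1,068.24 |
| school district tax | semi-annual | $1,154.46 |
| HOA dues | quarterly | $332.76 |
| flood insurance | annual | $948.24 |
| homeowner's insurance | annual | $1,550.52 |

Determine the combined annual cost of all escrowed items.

Special assessment: $1,068.24 × 2 = $2,136.48 per year
School district tax: $1,154.46 × 2 = $2,308.92 per year
HOA dues: $332.76 × 4 = $1,331.04 per year
Flood insurance: $948.24 per year
Homeowner's insurance: $1,550.52 per year
Total per year = $2,136.48 + $2,308.92 + $1,331.04 + $948.24 + $1,550.52 = $8,275.20

$8,275.20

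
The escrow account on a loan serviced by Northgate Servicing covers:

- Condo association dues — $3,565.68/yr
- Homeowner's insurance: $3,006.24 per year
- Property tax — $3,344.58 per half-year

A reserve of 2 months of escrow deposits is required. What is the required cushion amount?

$2,210.18

Condo association dues = $3,565.68 per year
Homeowner's insurance = $3,006.24 per year
Property tax = $3,344.58 × 2 = $6,689.16 per year
Total per year = $13,261.08
Monthly = $13,261.08 ÷ 12 = $1,105.09
Cushion = 2 × $1,105.09 = $2,210.18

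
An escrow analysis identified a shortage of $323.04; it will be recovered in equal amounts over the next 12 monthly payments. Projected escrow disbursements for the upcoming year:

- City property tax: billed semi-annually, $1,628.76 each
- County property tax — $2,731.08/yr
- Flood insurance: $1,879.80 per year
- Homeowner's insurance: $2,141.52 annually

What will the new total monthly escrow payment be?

$861.08

City property tax — $1,628.76 × 2 = $3,257.52 annually
County property tax — $2,731.08 annually
Flood insurance — $1,879.80 annually
Homeowner's insurance — $2,141.52 annually
Yearly total = $10,009.92
Monthly escrow = $10,009.92 / 12 = $834.16
Shortage per month = $323.04 / 12 = $26.92
Adjusted monthly = $834.16 + $26.92 = $861.08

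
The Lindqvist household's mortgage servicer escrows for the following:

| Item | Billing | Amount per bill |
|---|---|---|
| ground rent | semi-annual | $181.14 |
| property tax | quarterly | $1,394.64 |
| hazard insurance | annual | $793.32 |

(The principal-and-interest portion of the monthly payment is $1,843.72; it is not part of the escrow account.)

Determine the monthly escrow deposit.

$561.18

Ground rent: $181.14 × 2 = $362.28
Property tax: $1,394.64 × 4 = $5,578.56
Hazard insurance: $793.32
Total per year = $6,734.16
Monthly escrow = $6,734.16 / 12 = $561.18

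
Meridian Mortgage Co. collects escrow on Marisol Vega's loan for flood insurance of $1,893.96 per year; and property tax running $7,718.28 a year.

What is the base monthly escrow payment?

$801.02

Flood insurance = $1,893.96 annually
Property tax = $7,718.28 annually
Combined annual = $1,893.96 + $7,718.28 = $9,612.24
Base monthly escrow = $9,612.24 ÷ 12 = $801.02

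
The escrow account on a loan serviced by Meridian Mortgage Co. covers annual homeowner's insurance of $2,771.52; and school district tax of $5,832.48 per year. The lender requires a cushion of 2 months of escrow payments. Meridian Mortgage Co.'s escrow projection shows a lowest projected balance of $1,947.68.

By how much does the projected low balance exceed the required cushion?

$513.68

Homeowner's insurance = $2,771.52
School district tax = $5,832.48
Yearly total = $8,604.00
Base monthly escrow = $8,604.00 / 12 = $717.00
Required reserve = 2 × $717.00 = $1,434.00
Surplus = $1,947.68 − $1,434.00 = $513.68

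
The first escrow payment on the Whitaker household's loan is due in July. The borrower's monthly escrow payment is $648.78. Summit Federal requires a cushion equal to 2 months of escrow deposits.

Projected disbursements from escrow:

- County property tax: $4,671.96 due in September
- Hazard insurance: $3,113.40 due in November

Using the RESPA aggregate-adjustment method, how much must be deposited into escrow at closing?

Cushion = 2 × $648.78 = $1,297.56
Trial balance (start $0, +$648.78 each month, − disbursements):
  Jul: +$648.78 → $648.78
  Aug: +$648.78 → $1,297.56
  Sep: +$648.78 − $4,671.96 → -$2,725.62
  Oct: +$648.78 → -$2,076.84
  Nov: +$648.78 − $3,113.40 → -$4,541.46
  Dec: +$648.78 → -$3,892.68
  Jan: +$648.78 → -$3,243.90
  Feb: +$648.78 → -$2,595.12
  Mar: +$648.78 → -$1,946.34
  Apr: +$648.78 → -$1,297.56
  May: +$648.78 → -$648.78
  Jun: +$648.78 → $0.00
Lowest trial balance = -$4,541.46 (Nov)
Initial deposit = cushion − low point = $1,297.56 − (-$4,541.46) = $5,839.02

$5,839.02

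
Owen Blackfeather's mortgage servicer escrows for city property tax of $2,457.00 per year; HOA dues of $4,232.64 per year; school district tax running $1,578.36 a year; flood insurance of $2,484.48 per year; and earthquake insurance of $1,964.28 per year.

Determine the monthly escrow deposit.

City property tax — $2,457.00/yr
HOA dues — $4,232.64/yr
School district tax — $1,578.36/yr
Flood insurance — $2,484.48/yr
Earthquake insurance — $1,964.28/yr
Annual escrow total = $12,716.76
Base monthly escrow = $12,716.76 ÷ 12 = $1,059.73

$1,059.73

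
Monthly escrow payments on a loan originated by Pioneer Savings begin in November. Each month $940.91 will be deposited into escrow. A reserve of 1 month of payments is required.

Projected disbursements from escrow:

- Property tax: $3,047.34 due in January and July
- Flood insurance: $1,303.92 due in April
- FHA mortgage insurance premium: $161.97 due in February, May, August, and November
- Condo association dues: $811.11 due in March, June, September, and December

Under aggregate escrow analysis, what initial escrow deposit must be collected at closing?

$2,790.56

Cushion = 1 × $940.91 = $940.91
Trial balance (start $0, +$940.91 each month, − disbursements):
  Nov: +$940.91 − $161.97 → $778.94
  Dec: +$940.91 − $811.11 → $908.74
  Jan: +$940.91 − $3,047.34 → -$1,197.69
  Feb: +$940.91 − $161.97 → -$418.75
  Mar: +$940.91 − $811.11 → -$288.95
  Apr: +$940.91 − $1,303.92 → -$651.96
  May: +$940.91 − $161.97 → $126.98
  Jun: +$940.91 − $811.11 → $256.78
  Jul: +$940.91 − $3,047.34 → -$1,849.65
  Aug: +$940.91 − $161.97 → -$1,070.71
  Sep: +$940.91 − $811.11 → -$940.91
  Oct: +$940.91 → $0.00
Lowest trial balance = -$1,849.65 (Jul)
Initial deposit = cushion − low point = $940.91 − (-$1,849.65) = $2,790.56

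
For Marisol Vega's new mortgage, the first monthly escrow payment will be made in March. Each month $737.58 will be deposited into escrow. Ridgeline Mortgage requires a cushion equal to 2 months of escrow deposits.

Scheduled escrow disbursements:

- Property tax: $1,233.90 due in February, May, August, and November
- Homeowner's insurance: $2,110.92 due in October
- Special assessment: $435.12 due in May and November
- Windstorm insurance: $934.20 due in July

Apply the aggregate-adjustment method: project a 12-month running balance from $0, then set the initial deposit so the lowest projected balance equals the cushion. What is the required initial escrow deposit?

$2,454.00

Cushion = 2 × $737.58 = $1,475.16
Trial balance (start $0, +$737.58 each month, − disbursements):
  Mar: +$737.58 → $737.58
  Apr: +$737.58 → $1,475.16
  May: +$737.58 − $1,669.02 → $543.72
  Jun: +$737.58 → $1,281.30
  Jul: +$737.58 − $934.20 → $1,084.68
  Aug: +$737.58 − $1,233.90 → $588.36
  Sep: +$737.58 → $1,325.94
  Oct: +$737.58 − $2,110.92 → -$47.40
  Nov: +$737.58 − $1,669.02 → -$978.84
  Dec: +$737.58 → -$241.26
  Jan: +$737.58 → $496.32
  Feb: +$737.58 − $1,233.90 → $0.00
Lowest trial balance = -$978.84 (Nov)
Initial deposit = cushion − low point = $1,475.16 − (-$978.84) = $2,454.00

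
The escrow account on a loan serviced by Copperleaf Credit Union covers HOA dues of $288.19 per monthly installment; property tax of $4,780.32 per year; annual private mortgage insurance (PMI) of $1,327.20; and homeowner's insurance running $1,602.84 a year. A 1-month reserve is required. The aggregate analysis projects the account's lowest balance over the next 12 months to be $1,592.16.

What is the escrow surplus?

$661.44

HOA dues: $288.19 × 12 = $3,458.28/yr
Property tax: $4,780.32/yr
Private mortgage insurance (PMI): $1,327.20/yr
Homeowner's insurance: $1,602.84/yr
Annual escrow total = $3,458.28 + $4,780.32 + $1,327.20 + $1,602.84 = $11,168.64
Base monthly escrow = $11,168.64 ÷ 12 = $930.72
Cushion = 1 × $930.72 = $930.72
Surplus = $1,592.16 − $930.72 = $661.44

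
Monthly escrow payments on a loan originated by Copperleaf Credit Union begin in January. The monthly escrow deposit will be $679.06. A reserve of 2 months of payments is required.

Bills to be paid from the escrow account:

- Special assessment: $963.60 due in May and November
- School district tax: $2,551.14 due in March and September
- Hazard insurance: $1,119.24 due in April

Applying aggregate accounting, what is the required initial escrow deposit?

$2,596.80

Cushion = 2 × $679.06 = $1,358.12
Trial balance (start $0, +$679.06 each month, − disbursements):
  Jan: +$679.06 → $679.06
  Feb: +$679.06 → $1,358.12
  Mar: +$679.06 − $2,551.14 → -$513.96
  Apr: +$679.06 − $1,119.24 → -$954.14
  May: +$679.06 − $963.60 → -$1,238.68
  Jun: +$679.06 → -$559.62
  Jul: +$679.06 → $119.44
  Aug: +$679.06 → $798.50
  Sep: +$679.06 − $2,551.14 → -$1,073.58
  Oct: +$679.06 → -$394.52
  Nov: +$679.06 − $963.60 → -$679.06
  Dec: +$679.06 → $0.00
Lowest trial balance = -$1,238.68 (May)
Initial deposit = cushion − low point = $1,358.12 − (-$1,238.68) = $2,596.80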